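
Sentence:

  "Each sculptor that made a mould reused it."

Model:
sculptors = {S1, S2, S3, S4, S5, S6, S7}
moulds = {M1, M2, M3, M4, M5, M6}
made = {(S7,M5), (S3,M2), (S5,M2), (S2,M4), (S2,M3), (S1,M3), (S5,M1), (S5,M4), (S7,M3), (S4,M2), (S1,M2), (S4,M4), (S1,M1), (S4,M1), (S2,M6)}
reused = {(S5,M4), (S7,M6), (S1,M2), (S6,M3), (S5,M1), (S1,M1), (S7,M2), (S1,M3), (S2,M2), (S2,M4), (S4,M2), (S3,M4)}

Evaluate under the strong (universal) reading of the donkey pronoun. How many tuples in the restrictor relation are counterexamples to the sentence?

"it" takes "a mould" as antecedent — a donkey pronoun bound across the clause boundary.
Strong reading: for every (s,m) with made(s,m), reused(s,m).
Restrictor pairs: (S1,M1) ✓  (S1,M2) ✓  (S1,M3) ✓  (S2,M3) ✗  (S2,M4) ✓  (S2,M6) ✗  (S3,M2) ✗  (S4,M1) ✗  (S4,M2) ✓  (S4,M4) ✗  (S5,M1) ✓  (S5,M2) ✗  (S5,M4) ✓  (S7,M3) ✗  (S7,M5) ✗
Counterexamples (restrictor pairs failing the scope): 8.

8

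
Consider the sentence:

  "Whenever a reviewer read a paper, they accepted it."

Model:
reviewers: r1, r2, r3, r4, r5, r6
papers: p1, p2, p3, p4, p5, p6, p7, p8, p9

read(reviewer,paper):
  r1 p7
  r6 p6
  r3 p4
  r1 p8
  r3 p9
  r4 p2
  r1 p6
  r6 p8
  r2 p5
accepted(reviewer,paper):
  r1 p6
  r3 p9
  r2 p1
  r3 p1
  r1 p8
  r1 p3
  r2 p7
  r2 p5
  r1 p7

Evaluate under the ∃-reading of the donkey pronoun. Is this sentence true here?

"it" takes "a paper" as antecedent — a donkey pronoun bound across the clause boundary.
Weak reading: every reviewer r with some read-paper has at least one read-paper p such that accepted(r,p).
Per reviewer: r1:✓  r2:✓  r3:✓  r4:✗  r6:✗
r4 has no witness among its read-papers.

False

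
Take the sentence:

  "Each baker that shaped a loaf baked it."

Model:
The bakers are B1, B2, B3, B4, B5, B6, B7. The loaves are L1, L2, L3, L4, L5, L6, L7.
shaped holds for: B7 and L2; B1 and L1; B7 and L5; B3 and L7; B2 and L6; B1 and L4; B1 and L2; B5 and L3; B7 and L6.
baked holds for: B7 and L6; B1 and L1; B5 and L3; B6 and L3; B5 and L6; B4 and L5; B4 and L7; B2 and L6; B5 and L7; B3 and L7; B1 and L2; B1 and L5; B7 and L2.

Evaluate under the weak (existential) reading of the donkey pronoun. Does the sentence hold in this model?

"it" takes "a loaf" as antecedent — a donkey pronoun bound across the clause boundary.
Weak reading: every baker b with some shaped-loaf has at least one shaped-loaf l such that baked(b,l).
Per baker: B1:✓  B2:✓  B3:✓  B5:✓  B7:✓
Every baker in the restrictor has a witness.

True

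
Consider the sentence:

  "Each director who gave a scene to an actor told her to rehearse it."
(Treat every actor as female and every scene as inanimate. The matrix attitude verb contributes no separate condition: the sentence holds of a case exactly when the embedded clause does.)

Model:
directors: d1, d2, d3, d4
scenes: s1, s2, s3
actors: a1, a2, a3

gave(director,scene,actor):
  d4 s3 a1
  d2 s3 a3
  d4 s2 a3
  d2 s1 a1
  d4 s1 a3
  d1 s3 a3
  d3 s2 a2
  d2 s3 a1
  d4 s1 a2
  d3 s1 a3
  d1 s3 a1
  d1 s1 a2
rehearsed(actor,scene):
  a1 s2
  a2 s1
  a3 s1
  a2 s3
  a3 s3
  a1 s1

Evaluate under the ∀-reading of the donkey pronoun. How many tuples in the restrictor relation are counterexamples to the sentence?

"her" takes "an actor" as antecedent and "it" takes "a scene"; both are donkey pronouns co-varying with the restrictor.
Strong reading: for every (d,s,a) with gave(d,s,a), rehearsed(a,s).
Restrictor triples: (d1,s1,a2)→rehearsed(a2,s1) ✓  (d1,s3,a1)→rehearsed(a1,s3) ✗  (d1,s3,a3)→rehearsed(a3,s3) ✓  (d2,s1,a1)→rehearsed(a1,s1) ✓  (d2,s3,a1)→rehearsed(a1,s3) ✗  (d2,s3,a3)→rehearsed(a3,s3) ✓  (d3,s1,a3)→rehearsed(a3,s1) ✓  (d3,s2,a2)→rehearsed(a2,s2) ✗  (d4,s1,a2)→rehearsed(a2,s1) ✓  (d4,s1,a3)→rehearsed(a3,s1) ✓  (d4,s2,a3)→rehearsed(a3,s2) ✗  (d4,s3,a1)→rehearsed(a1,s3) ✗
Counterexamples (restrictor triples failing the scope): 5.

5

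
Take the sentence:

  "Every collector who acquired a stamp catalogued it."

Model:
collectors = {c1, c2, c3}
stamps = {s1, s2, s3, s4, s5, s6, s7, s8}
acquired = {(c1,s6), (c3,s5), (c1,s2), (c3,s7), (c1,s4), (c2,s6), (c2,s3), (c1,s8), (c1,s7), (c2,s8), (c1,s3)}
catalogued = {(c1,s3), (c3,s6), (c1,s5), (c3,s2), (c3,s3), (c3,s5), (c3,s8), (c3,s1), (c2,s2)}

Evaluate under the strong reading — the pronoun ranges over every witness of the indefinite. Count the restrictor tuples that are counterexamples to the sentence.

"it" takes "a stamp" as antecedent — a donkey pronoun bound across the clause boundary.
Strong reading: for every (c,s) with acquired(c,s), catalogued(c,s).
Restrictor pairs: (c1,s2) ✗  (c1,s3) ✓  (c1,s4) ✗  (c1,s6) ✗  (c1,s7) ✗  (c1,s8) ✗  (c2,s3) ✗  (c2,s6) ✗  (c2,s8) ✗  (c3,s5) ✓  (c3,s7) ✗
Counterexamples (restrictor pairs failing the scope): 9.

9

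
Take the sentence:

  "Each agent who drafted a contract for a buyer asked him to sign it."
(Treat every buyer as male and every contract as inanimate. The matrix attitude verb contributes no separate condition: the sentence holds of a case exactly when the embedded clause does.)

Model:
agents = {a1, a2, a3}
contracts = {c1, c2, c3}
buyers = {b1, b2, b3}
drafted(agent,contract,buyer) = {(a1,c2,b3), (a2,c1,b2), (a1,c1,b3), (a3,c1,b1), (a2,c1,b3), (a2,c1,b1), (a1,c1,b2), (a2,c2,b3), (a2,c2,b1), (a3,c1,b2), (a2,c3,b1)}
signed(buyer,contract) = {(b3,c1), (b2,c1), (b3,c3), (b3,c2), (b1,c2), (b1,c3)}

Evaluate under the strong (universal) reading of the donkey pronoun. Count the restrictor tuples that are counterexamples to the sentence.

"him" takes "a buyer" as antecedent and "it" takes "a contract"; both are donkey pronouns co-varying with the restrictor.
Strong reading: for every (a,c,b) with drafted(a,c,b), signed(b,c).
Restrictor triples: (a1,c1,b2)→signed(b2,c1) ✓  (a1,c1,b3)→signed(b3,c1) ✓  (a1,c2,b3)→signed(b3,c2) ✓  (a2,c1,b1)→signed(b1,c1) ✗  (a2,c1,b2)→signed(b2,c1) ✓  (a2,c1,b3)→signed(b3,c1) ✓  (a2,c2,b1)→signed(b1,c2) ✓  (a2,c2,b3)→signed(b3,c2) ✓  (a2,c3,b1)→signed(b1,c3) ✓  (a3,c1,b1)→signed(b1,c1) ✗  (a3,c1,b2)→signed(b2,c1) ✓
Counterexamples (restrictor triples failing the scope): 2.

2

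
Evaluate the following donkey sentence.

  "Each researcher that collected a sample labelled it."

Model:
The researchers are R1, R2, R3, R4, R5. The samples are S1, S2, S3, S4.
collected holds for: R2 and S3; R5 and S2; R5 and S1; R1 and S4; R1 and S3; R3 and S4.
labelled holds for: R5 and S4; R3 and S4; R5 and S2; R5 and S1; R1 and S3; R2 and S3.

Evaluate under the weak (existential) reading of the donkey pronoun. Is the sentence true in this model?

True

"it" takes "a sample" as antecedent — a donkey pronoun bound across the clause boundary.
Weak reading: every researcher r with some collected-sample has at least one collected-sample s such that labelled(r,s).
Per researcher: R1:✓  R2:✓  R3:✓  R5:✓
Every researcher in the restrictor has a witness.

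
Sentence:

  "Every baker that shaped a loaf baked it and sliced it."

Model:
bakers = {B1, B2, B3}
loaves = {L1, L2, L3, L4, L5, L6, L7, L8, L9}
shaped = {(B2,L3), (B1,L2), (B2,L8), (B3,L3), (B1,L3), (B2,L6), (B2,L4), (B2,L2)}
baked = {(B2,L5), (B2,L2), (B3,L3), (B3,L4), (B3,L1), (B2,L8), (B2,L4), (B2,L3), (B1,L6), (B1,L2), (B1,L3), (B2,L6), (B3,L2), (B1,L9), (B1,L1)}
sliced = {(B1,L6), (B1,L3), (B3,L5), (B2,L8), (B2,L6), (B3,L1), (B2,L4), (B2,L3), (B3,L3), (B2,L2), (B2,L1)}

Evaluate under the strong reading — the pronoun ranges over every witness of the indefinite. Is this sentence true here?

"it" takes "a loaf" as antecedent — a donkey pronoun bound across the clause boundary.
Strong reading: for every (b,l) with shaped(b,l), baked(b,l) ∧ sliced(b,l).
Restrictor pairs: (B1,L2) ✗  (B1,L3) ✓  (B2,L2) ✓  (B2,L3) ✓  (B2,L4) ✓  (B2,L6) ✓  (B2,L8) ✓  (B3,L3) ✓
Counterexample: (B1,L2) is in shaped but fails the scope.

False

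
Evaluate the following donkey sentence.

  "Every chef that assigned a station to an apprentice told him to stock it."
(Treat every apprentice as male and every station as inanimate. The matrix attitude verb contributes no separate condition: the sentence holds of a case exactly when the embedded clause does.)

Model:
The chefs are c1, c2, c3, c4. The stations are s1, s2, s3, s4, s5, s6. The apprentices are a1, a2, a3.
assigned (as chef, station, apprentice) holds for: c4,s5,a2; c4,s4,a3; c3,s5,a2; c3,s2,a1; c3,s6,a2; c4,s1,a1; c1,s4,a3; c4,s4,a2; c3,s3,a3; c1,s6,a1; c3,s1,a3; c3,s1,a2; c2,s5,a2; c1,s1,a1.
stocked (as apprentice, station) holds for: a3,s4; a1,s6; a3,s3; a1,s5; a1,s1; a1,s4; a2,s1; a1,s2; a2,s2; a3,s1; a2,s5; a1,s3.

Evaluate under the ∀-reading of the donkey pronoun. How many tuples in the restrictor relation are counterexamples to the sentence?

2

"him" takes "an apprentice" as antecedent and "it" takes "a station"; both are donkey pronouns co-varying with the restrictor.
Strong reading: for every (c,s,a) with assigned(c,s,a), stocked(a,s).
Restrictor triples: (c1,s1,a1)→stocked(a1,s1) ✓  (c1,s4,a3)→stocked(a3,s4) ✓  (c1,s6,a1)→stocked(a1,s6) ✓  (c2,s5,a2)→stocked(a2,s5) ✓  (c3,s1,a2)→stocked(a2,s1) ✓  (c3,s1,a3)→stocked(a3,s1) ✓  (c3,s2,a1)→stocked(a1,s2) ✓  (c3,s3,a3)→stocked(a3,s3) ✓  (c3,s5,a2)→stocked(a2,s5) ✓  (c3,s6,a2)→stocked(a2,s6) ✗  (c4,s1,a1)→stocked(a1,s1) ✓  (c4,s4,a2)→stocked(a2,s4) ✗  (c4,s4,a3)→stocked(a3,s4) ✓  (c4,s5,a2)→stocked(a2,s5) ✓
Counterexamples (restrictor triples failing the scope): 2.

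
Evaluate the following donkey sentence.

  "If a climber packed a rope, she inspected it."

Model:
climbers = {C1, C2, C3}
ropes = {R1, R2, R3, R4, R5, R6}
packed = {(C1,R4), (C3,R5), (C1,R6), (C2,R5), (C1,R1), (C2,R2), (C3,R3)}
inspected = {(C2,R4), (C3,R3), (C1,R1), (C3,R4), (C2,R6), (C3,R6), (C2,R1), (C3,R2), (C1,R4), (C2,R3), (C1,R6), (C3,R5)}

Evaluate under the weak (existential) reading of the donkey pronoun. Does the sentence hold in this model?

"it" takes "a rope" as antecedent — a donkey pronoun bound across the clause boundary.
Weak reading: every climber c with some packed-rope has at least one packed-rope r such that inspected(c,r).
Per climber: C1:✓  C2:✗  C3:✓
C2 has no witness among its packed-ropes.

False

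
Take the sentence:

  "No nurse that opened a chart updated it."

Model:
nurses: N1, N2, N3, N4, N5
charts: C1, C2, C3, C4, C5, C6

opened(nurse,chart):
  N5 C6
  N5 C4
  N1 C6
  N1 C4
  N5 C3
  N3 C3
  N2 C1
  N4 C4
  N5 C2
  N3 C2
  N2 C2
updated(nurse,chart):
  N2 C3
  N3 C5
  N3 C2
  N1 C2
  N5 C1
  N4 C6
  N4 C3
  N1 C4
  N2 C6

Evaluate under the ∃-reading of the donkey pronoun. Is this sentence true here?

False

"it" takes "a chart" as antecedent — a donkey pronoun bound across the clause boundary.
Truth condition: for no (n,c) with opened(n,c) does updated(n,c) hold.
Restrictor pairs — does the scope hold? (N1,C4):holds  (N1,C6):fails  (N2,C1):fails  (N2,C2):fails  (N3,C2):holds  (N3,C3):fails  (N4,C4):fails  (N5,C2):fails  (N5,C3):fails  (N5,C4):fails  (N5,C6):fails
Scope holds for 2 pair(s), so the sentence is false.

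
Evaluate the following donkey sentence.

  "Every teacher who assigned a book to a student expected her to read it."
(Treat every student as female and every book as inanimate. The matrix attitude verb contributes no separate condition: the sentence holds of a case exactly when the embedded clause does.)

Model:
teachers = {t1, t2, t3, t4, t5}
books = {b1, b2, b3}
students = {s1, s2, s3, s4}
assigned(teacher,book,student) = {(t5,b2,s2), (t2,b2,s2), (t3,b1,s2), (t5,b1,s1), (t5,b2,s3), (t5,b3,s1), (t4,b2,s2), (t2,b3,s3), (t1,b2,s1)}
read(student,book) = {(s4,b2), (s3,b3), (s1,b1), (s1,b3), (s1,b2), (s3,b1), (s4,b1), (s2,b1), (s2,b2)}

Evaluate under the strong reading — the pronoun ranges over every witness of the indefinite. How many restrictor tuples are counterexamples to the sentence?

1

"her" takes "a student" as antecedent and "it" takes "a book"; both are donkey pronouns co-varying with the restrictor.
Strong reading: for every (t,b,s) with assigned(t,b,s), read(s,b).
Restrictor triples: (t1,b2,s1)→read(s1,b2) ✓  (t2,b2,s2)→read(s2,b2) ✓  (t2,b3,s3)→read(s3,b3) ✓  (t3,b1,s2)→read(s2,b1) ✓  (t4,b2,s2)→read(s2,b2) ✓  (t5,b1,s1)→read(s1,b1) ✓  (t5,b2,s2)→read(s2,b2) ✓  (t5,b2,s3)→read(s3,b2) ✗  (t5,b3,s1)→read(s1,b3) ✓
Counterexamples (restrictor triples failing the scope): 1.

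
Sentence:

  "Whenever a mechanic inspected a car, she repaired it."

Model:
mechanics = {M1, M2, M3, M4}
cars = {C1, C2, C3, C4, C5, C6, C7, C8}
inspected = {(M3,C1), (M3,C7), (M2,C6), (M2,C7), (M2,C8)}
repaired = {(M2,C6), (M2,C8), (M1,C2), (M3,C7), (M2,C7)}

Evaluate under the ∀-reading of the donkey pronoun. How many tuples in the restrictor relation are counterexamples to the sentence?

"it" takes "a car" as antecedent — a donkey pronoun bound across the clause boundary.
Strong reading: for every (m,c) with inspected(m,c), repaired(m,c).
Restrictor pairs: (M2,C6) ✓  (M2,C7) ✓  (M2,C8) ✓  (M3,C1) ✗  (M3,C7) ✓
Counterexamples (restrictor pairs failing the scope): 1.

1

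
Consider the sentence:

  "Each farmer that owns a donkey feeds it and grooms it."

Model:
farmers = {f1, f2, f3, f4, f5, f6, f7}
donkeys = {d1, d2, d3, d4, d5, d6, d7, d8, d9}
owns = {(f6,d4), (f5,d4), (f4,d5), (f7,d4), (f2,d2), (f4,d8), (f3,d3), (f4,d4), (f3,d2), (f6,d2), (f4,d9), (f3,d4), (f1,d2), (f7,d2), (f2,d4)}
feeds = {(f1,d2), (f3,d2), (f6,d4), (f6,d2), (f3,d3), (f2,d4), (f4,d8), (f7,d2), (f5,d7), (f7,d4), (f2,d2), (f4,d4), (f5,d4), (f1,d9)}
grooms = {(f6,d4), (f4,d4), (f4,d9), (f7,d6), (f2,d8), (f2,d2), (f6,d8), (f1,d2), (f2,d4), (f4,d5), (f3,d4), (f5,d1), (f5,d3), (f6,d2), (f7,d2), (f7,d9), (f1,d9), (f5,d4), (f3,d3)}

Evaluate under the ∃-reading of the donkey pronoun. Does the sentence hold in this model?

"it" takes "a donkey" as antecedent — a donkey pronoun bound across the clause boundary.
Weak reading: every farmer f with some owns-donkey has at least one owns-donkey d such that feeds(f,d) ∧ grooms(f,d).
Per farmer: f1:✓  f2:✓  f3:✓  f4:✓  f5:✓  f6:✓  f7:✓
Every farmer in the restrictor has a witness.

True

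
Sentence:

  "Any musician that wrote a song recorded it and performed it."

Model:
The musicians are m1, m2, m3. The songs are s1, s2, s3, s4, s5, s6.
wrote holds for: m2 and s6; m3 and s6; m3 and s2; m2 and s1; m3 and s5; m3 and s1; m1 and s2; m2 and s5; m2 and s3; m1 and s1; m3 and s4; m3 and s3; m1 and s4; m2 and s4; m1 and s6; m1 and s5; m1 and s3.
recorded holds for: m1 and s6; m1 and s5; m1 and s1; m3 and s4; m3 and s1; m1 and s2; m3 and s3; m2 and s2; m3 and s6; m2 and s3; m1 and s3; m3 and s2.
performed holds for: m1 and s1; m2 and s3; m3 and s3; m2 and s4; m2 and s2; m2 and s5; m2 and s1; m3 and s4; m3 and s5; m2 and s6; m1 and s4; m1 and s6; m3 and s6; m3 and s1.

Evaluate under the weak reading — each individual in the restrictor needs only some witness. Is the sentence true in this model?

"it" takes "a song" as antecedent — a donkey pronoun bound across the clause boundary.
Weak reading: every musician m with some wrote-song has at least one wrote-song s such that recorded(m,s) ∧ performed(m,s).
Per musician: m1:✓  m2:✓  m3:✓
Every musician in the restrictor has a witness.

True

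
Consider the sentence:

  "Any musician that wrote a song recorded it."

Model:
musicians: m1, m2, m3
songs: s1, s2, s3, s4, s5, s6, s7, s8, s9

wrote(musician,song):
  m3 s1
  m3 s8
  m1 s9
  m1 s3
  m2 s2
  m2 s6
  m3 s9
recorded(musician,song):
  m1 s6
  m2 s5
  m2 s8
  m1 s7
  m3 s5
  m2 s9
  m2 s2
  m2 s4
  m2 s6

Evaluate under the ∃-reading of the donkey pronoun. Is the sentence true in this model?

False

"it" takes "a song" as antecedent — a donkey pronoun bound across the clause boundary.
Weak reading: every musician m with some wrote-song has at least one wrote-song s such that recorded(m,s).
Per musician: m1:✗  m2:✓  m3:✗
m1 has no witness among its wrote-songs.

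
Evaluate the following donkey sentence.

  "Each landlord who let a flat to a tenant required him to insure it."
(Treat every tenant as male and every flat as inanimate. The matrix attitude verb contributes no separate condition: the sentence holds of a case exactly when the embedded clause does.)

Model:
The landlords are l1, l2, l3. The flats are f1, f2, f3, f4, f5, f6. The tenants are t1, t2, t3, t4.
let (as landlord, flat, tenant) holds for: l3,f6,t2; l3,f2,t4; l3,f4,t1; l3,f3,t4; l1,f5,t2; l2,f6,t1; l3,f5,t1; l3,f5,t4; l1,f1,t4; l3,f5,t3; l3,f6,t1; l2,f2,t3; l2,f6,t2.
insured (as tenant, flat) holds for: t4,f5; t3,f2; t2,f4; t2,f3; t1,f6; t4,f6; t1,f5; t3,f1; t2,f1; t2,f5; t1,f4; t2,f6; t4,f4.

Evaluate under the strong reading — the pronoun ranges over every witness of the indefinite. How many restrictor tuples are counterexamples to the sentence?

4

"him" takes "a tenant" as antecedent and "it" takes "a flat"; both are donkey pronouns co-varying with the restrictor.
Strong reading: for every (l,f,t) with let(l,f,t), insured(t,f).
Restrictor triples: (l1,f1,t4)→insured(t4,f1) ✗  (l1,f5,t2)→insured(t2,f5) ✓  (l2,f2,t3)→insured(t3,f2) ✓  (l2,f6,t1)→insured(t1,f6) ✓  (l2,f6,t2)→insured(t2,f6) ✓  (l3,f2,t4)→insured(t4,f2) ✗  (l3,f3,t4)→insured(t4,f3) ✗  (l3,f4,t1)→insured(t1,f4) ✓  (l3,f5,t1)→insured(t1,f5) ✓  (l3,f5,t3)→insured(t3,f5) ✗  (l3,f5,t4)→insured(t4,f5) ✓  (l3,f6,t1)→insured(t1,f6) ✓  (l3,f6,t2)→insured(t2,f6) ✓
Counterexamples (restrictor triples failing the scope): 4.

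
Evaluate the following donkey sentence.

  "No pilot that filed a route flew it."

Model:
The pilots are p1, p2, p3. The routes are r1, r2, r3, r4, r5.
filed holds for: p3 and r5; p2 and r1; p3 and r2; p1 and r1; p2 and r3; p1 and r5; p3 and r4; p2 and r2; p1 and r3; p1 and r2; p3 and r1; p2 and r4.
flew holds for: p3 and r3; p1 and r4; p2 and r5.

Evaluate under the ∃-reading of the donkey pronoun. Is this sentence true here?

True

"it" takes "a route" as antecedent — a donkey pronoun bound across the clause boundary.
Truth condition: for no (p,r) with filed(p,r) does flew(p,r) hold.
Restrictor pairs — does the scope hold? (p1,r1):fails  (p1,r2):fails  (p1,r3):fails  (p1,r5):fails  (p2,r1):fails  (p2,r2):fails  (p2,r3):fails  (p2,r4):fails  (p3,r1):fails  (p3,r2):fails  (p3,r4):fails  (p3,r5):fails
Scope holds for no restrictor pair, so the sentence is true.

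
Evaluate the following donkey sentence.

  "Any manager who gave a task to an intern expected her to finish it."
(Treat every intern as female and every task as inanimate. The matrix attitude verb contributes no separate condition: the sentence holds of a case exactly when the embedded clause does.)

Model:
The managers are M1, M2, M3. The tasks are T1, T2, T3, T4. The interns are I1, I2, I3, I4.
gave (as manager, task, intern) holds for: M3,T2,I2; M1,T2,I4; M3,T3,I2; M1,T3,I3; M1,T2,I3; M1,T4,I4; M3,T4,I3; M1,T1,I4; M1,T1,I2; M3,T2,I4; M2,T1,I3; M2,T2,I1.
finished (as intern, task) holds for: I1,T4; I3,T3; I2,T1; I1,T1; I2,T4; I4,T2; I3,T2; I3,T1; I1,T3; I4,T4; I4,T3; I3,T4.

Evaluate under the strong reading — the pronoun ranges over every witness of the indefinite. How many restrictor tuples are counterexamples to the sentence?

"her" takes "an intern" as antecedent and "it" takes "a task"; both are donkey pronouns co-varying with the restrictor.
Strong reading: for every (m,t,i) with gave(m,t,i), finished(i,t).
Restrictor triples: (M1,T1,I2)→finished(I2,T1) ✓  (M1,T1,I4)→finished(I4,T1) ✗  (M1,T2,I3)→finished(I3,T2) ✓  (M1,T2,I4)→finished(I4,T2) ✓  (M1,T3,I3)→finished(I3,T3) ✓  (M1,T4,I4)→finished(I4,T4) ✓  (M2,T1,I3)→finished(I3,T1) ✓  (M2,T2,I1)→finished(I1,T2) ✗  (M3,T2,I2)→finished(I2,T2) ✗  (M3,T2,I4)→finished(I4,T2) ✓  (M3,T3,I2)→finished(I2,T3) ✗  (M3,T4,I3)→finished(I3,T4) ✓
Counterexamples (restrictor triples failing the scope): 4.

4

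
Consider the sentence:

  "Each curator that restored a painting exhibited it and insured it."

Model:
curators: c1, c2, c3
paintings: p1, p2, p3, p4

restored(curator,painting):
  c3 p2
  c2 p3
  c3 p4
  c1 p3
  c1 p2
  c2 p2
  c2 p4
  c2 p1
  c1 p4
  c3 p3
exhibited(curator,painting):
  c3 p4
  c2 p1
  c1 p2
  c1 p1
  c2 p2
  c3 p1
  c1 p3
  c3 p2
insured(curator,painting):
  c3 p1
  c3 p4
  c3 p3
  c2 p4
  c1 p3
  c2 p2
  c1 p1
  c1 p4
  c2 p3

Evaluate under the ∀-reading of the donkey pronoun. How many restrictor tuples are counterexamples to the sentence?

"it" takes "a painting" as antecedent — a donkey pronoun bound across the clause boundary.
Strong reading: for every (c,p) with restored(c,p), exhibited(c,p) ∧ insured(c,p).
Restrictor pairs: (c1,p2) ✗  (c1,p3) ✓  (c1,p4) ✗  (c2,p1) ✗  (c2,p2) ✓  (c2,p3) ✗  (c2,p4) ✗  (c3,p2) ✗  (c3,p3) ✗  (c3,p4) ✓
Counterexamples (restrictor pairs failing the scope): 7.

7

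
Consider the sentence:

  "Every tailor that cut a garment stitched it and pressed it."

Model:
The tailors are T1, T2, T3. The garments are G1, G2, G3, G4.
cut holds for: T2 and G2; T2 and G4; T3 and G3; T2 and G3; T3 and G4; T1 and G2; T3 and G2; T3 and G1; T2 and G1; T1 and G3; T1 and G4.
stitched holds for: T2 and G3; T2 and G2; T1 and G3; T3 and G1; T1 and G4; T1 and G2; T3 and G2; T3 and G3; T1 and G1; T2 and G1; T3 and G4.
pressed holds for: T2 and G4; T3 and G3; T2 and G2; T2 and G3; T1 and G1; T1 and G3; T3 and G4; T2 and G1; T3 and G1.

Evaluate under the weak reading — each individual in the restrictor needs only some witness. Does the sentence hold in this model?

True

"it" takes "a garment" as antecedent — a donkey pronoun bound across the clause boundary.
Weak reading: every tailor t with some cut-garment has at least one cut-garment g such that stitched(t,g) ∧ pressed(t,g).
Per tailor: T1:✓  T2:✓  T3:✓
Every tailor in the restrictor has a witness.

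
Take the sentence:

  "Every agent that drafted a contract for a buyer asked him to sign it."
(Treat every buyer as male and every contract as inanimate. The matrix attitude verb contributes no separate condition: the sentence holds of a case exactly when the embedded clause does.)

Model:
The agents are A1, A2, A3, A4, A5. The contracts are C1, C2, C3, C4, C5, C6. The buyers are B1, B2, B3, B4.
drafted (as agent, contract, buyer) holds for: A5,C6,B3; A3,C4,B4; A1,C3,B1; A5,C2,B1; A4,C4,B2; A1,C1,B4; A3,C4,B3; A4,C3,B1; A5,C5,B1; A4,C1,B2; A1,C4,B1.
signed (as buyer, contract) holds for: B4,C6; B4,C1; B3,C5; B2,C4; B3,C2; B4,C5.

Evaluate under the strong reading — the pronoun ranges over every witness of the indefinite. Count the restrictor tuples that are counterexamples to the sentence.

"him" takes "a buyer" as antecedent and "it" takes "a contract"; both are donkey pronouns co-varying with the restrictor.
Strong reading: for every (a,c,b) with drafted(a,c,b), signed(b,c).
Restrictor triples: (A1,C1,B4)→signed(B4,C1) ✓  (A1,C3,B1)→signed(B1,C3) ✗  (A1,C4,B1)→signed(B1,C4) ✗  (A3,C4,B3)→signed(B3,C4) ✗  (A3,C4,B4)→signed(B4,C4) ✗  (A4,C1,B2)→signed(B2,C1) ✗  (A4,C3,B1)→signed(B1,C3) ✗  (A4,C4,B2)→signed(B2,C4) ✓  (A5,C2,B1)→signed(B1,C2) ✗  (A5,C5,B1)→signed(B1,C5) ✗  (A5,C6,B3)→signed(B3,C6) ✗
Counterexamples (restrictor triples failing the scope): 9.

9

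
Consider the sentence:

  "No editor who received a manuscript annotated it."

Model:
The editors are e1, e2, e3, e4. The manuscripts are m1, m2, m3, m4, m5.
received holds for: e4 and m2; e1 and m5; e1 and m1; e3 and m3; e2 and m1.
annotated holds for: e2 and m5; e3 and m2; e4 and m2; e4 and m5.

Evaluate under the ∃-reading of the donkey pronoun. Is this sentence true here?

"it" takes "a manuscript" as antecedent — a donkey pronoun bound across the clause boundary.
Truth condition: for no (e,m) with received(e,m) does annotated(e,m) hold.
Restrictor pairs — does the scope hold? (e1,m1):fails  (e1,m5):fails  (e2,m1):fails  (e3,m3):fails  (e4,m2):holds
Scope holds for 1 pair(s), so the sentence is false.

False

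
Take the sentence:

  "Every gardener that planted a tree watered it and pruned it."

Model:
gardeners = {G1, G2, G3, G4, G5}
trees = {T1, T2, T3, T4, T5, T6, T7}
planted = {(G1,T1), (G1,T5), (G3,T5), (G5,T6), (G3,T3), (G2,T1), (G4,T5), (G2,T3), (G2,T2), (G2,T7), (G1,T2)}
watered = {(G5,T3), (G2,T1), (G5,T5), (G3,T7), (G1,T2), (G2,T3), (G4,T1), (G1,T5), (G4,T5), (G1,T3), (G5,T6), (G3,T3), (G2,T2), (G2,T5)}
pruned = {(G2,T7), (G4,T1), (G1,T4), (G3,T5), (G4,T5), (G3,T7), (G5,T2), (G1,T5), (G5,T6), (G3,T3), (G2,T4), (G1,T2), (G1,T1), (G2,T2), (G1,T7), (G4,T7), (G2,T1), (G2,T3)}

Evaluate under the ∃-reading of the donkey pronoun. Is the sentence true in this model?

"it" takes "a tree" as antecedent — a donkey pronoun bound across the clause boundary.
Weak reading: every gardener g with some planted-tree has at least one planted-tree t such that watered(g,t) ∧ pruned(g,t).
Per gardener: G1:✓  G2:✓  G3:✓  G4:✓  G5:✓
Every gardener in the restrictor has a witness.

True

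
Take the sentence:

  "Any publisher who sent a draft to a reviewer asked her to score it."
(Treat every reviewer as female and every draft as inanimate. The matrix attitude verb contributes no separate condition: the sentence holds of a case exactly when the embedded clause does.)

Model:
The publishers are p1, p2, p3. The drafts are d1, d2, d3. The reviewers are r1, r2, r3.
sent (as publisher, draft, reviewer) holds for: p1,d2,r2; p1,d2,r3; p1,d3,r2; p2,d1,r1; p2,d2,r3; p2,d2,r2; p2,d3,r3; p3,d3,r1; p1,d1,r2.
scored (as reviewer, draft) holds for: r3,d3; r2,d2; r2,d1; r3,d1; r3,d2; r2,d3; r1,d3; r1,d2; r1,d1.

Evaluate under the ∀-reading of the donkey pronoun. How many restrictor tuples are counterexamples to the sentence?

0

"her" takes "a reviewer" as antecedent and "it" takes "a draft"; both are donkey pronouns co-varying with the restrictor.
Strong reading: for every (p,d,r) with sent(p,d,r), scored(r,d).
Restrictor triples: (p1,d1,r2)→scored(r2,d1) ✓  (p1,d2,r2)→scored(r2,d2) ✓  (p1,d2,r3)→scored(r3,d2) ✓  (p1,d3,r2)→scored(r2,d3) ✓  (p2,d1,r1)→scored(r1,d1) ✓  (p2,d2,r2)→scored(r2,d2) ✓  (p2,d2,r3)→scored(r3,d2) ✓  (p2,d3,r3)→scored(r3,d3) ✓  (p3,d3,r1)→scored(r1,d3) ✓
Counterexamples (restrictor triples failing the scope): 0.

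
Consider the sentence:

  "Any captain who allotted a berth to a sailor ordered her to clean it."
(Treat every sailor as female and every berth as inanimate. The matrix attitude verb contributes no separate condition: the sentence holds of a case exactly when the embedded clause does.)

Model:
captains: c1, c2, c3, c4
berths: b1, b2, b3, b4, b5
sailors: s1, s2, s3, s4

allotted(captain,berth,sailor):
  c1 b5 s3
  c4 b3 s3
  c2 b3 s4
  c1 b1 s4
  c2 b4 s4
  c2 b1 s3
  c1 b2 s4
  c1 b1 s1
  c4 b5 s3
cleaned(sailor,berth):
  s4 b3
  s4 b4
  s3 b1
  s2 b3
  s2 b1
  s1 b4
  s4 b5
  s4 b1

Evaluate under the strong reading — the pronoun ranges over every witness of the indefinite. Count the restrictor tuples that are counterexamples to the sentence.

5

"her" takes "a sailor" as antecedent and "it" takes "a berth"; both are donkey pronouns co-varying with the restrictor.
Strong reading: for every (c,b,s) with allotted(c,b,s), cleaned(s,b).
Restrictor triples: (c1,b1,s1)→cleaned(s1,b1) ✗  (c1,b1,s4)→cleaned(s4,b1) ✓  (c1,b2,s4)→cleaned(s4,b2) ✗  (c1,b5,s3)→cleaned(s3,b5) ✗  (c2,b1,s3)→cleaned(s3,b1) ✓  (c2,b3,s4)→cleaned(s4,b3) ✓  (c2,b4,s4)→cleaned(s4,b4) ✓  (c4,b3,s3)→cleaned(s3,b3) ✗  (c4,b5,s3)→cleaned(s3,b5) ✗
Counterexamples (restrictor triples failing the scope): 5.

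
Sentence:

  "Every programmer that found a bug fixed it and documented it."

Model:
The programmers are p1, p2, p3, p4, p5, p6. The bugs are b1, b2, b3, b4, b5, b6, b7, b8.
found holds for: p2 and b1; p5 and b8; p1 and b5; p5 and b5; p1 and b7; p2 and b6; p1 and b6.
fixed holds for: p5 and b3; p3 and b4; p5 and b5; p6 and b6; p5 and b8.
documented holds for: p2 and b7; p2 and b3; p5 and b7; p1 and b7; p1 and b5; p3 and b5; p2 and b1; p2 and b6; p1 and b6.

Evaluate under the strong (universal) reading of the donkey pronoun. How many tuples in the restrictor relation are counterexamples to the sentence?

"it" takes "a bug" as antecedent — a donkey pronoun bound across the clause boundary.
Strong reading: for every (p,b) with found(p,b), fixed(p,b) ∧ documented(p,b).
Restrictor pairs: (p1,b5) ✗  (p1,b6) ✗  (p1,b7) ✗  (p2,b1) ✗  (p2,b6) ✗  (p5,b5) ✗  (p5,b8) ✗
Counterexamples (restrictor pairs failing the scope): 7.

7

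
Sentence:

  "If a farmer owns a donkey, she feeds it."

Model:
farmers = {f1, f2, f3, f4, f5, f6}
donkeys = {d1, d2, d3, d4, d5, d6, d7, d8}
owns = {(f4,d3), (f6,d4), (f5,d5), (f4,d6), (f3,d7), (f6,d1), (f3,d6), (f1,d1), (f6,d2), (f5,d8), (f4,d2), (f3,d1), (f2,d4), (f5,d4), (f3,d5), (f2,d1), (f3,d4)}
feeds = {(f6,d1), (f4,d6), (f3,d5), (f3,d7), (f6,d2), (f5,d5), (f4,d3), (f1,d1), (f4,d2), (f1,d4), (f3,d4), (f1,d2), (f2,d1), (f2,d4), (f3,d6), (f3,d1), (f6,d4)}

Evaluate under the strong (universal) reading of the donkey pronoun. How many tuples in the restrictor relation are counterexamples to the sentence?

"it" takes "a donkey" as antecedent — a donkey pronoun bound across the clause boundary.
Strong reading: for every (f,d) with owns(f,d), feeds(f,d).
Restrictor pairs: (f1,d1) ✓  (f2,d1) ✓  (f2,d4) ✓  (f3,d1) ✓  (f3,d4) ✓  (f3,d5) ✓  (f3,d6) ✓  (f3,d7) ✓  (f4,d2) ✓  (f4,d3) ✓  (f4,d6) ✓  (f5,d4) ✗  (f5,d5) ✓  (f5,d8) ✗  (f6,d1) ✓  (f6,d2) ✓  (f6,d4) ✓
Counterexamples (restrictor pairs failing the scope): 2.

2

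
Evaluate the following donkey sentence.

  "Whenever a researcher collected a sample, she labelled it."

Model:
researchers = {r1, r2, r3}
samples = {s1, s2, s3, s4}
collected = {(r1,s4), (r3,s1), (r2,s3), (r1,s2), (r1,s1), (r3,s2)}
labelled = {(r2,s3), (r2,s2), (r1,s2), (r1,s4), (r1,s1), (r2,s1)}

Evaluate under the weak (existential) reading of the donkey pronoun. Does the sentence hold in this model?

"it" takes "a sample" as antecedent — a donkey pronoun bound across the clause boundary.
Weak reading: every researcher r with some collected-sample has at least one collected-sample s such that labelled(r,s).
Per researcher: r1:✓  r2:✓  r3:✗
r3 has no witness among its collected-samples.

False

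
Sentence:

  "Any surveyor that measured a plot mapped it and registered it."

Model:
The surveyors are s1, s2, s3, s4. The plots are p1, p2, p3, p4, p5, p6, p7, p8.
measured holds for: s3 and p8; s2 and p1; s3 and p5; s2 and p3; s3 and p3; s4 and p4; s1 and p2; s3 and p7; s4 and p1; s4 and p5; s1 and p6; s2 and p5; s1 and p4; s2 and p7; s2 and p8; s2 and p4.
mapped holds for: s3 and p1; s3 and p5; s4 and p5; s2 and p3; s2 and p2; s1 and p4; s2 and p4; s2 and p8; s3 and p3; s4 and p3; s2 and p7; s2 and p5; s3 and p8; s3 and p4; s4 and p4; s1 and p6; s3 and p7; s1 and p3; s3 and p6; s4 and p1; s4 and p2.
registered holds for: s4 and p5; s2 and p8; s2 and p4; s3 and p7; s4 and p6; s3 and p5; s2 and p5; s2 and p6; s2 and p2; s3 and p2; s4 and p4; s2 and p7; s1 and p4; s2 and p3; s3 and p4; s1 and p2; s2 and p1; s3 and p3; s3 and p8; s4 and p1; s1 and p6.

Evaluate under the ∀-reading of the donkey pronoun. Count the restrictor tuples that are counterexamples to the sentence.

2

"it" takes "a plot" as antecedent — a donkey pronoun bound across the clause boundary.
Strong reading: for every (s,p) with measured(s,p), mapped(s,p) ∧ registered(s,p).
Restrictor pairs: (s1,p2) ✗  (s1,p4) ✓  (s1,p6) ✓  (s2,p1) ✗  (s2,p3) ✓  (s2,p4) ✓  (s2,p5) ✓  (s2,p7) ✓  (s2,p8) ✓  (s3,p3) ✓  (s3,p5) ✓  (s3,p7) ✓  (s3,p8) ✓  (s4,p1) ✓  (s4,p4) ✓  (s4,p5) ✓
Counterexamples (restrictor pairs failing the scope): 2.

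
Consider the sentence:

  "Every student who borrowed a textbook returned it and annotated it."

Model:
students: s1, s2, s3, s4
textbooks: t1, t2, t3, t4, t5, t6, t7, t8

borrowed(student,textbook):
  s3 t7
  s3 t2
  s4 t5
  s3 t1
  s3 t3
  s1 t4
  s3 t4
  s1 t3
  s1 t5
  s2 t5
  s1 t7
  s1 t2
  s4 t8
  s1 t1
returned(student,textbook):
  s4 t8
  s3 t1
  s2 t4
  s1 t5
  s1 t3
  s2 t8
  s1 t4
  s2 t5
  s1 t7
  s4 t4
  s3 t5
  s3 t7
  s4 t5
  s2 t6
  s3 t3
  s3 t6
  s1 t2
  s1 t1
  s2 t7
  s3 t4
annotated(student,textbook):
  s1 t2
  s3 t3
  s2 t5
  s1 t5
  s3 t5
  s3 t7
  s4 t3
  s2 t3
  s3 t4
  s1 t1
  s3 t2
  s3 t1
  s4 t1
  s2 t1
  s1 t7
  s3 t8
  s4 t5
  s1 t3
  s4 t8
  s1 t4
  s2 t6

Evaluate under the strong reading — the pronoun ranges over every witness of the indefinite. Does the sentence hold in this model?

"it" takes "a textbook" as antecedent — a donkey pronoun bound across the clause boundary.
Strong reading: for every (s,t) with borrowed(s,t), returned(s,t) ∧ annotated(s,t).
Restrictor pairs: (s1,t1) ✓  (s1,t2) ✓  (s1,t3) ✓  (s1,t4) ✓  (s1,t5) ✓  (s1,t7) ✓  (s2,t5) ✓  (s3,t1) ✓  (s3,t2) ✗  (s3,t3) ✓  (s3,t4) ✓  (s3,t7) ✓  (s4,t5) ✓  (s4,t8) ✓
Counterexample: (s3,t2) is in borrowed but fails the scope.

False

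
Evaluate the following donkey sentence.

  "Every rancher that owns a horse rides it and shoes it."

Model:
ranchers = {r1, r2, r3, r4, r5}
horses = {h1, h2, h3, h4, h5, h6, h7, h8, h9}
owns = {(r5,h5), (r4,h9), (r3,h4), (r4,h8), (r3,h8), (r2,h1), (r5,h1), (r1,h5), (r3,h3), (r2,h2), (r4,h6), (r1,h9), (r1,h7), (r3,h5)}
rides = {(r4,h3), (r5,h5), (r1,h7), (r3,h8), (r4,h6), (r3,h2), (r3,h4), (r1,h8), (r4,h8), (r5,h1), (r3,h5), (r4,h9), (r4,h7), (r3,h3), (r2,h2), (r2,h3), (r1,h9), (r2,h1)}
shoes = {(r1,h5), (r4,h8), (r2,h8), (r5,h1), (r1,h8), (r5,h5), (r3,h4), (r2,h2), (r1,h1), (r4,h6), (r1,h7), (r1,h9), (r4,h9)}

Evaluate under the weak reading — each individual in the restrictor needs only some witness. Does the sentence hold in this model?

True

"it" takes "a horse" as antecedent — a donkey pronoun bound across the clause boundary.
Weak reading: every rancher r with some owns-horse has at least one owns-horse h such that rides(r,h) ∧ shoes(r,h).
Per rancher: r1:✓  r2:✓  r3:✓  r4:✓  r5:✓
Every rancher in the restrictor has a witness.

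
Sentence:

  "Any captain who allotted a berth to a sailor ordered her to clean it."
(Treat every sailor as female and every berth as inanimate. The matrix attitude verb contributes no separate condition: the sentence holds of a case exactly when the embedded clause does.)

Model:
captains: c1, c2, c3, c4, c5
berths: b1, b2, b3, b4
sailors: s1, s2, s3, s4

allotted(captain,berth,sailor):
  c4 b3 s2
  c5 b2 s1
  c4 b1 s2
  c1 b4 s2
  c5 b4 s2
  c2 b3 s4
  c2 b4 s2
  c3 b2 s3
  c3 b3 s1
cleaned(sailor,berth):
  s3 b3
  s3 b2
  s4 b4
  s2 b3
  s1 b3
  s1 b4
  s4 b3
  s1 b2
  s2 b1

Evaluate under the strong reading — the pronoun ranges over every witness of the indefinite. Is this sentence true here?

"her" takes "a sailor" as antecedent and "it" takes "a berth"; both are donkey pronouns co-varying with the restrictor.
Strong reading: for every (c,b,s) with allotted(c,b,s), cleaned(s,b).
Restrictor triples: (c1,b4,s2)→cleaned(s2,b4) ✗  (c2,b3,s4)→cleaned(s4,b3) ✓  (c2,b4,s2)→cleaned(s2,b4) ✗  (c3,b2,s3)→cleaned(s3,b2) ✓  (c3,b3,s1)→cleaned(s1,b3) ✓  (c4,b1,s2)→cleaned(s2,b1) ✓  (c4,b3,s2)→cleaned(s2,b3) ✓  (c5,b2,s1)→cleaned(s1,b2) ✓  (c5,b4,s2)→cleaned(s2,b4) ✗
Counterexample: (c1,b4,s2) — cleaned(s2,b4) does not hold.

False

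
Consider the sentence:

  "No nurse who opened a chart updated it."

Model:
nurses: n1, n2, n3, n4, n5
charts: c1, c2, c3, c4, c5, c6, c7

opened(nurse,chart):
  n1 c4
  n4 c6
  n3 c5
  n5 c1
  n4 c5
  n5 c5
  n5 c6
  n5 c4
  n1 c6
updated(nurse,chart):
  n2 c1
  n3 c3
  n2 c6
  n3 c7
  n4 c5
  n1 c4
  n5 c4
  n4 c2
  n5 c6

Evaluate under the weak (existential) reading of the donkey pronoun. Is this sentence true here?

False

"it" takes "a chart" as antecedent — a donkey pronoun bound across the clause boundary.
Truth condition: for no (n,c) with opened(n,c) does updated(n,c) hold.
Restrictor pairs — does the scope hold? (n1,c4):holds  (n1,c6):fails  (n3,c5):fails  (n4,c5):holds  (n4,c6):fails  (n5,c1):fails  (n5,c4):holds  (n5,c5):fails  (n5,c6):holds
Scope holds for 4 pair(s), so the sentence is false.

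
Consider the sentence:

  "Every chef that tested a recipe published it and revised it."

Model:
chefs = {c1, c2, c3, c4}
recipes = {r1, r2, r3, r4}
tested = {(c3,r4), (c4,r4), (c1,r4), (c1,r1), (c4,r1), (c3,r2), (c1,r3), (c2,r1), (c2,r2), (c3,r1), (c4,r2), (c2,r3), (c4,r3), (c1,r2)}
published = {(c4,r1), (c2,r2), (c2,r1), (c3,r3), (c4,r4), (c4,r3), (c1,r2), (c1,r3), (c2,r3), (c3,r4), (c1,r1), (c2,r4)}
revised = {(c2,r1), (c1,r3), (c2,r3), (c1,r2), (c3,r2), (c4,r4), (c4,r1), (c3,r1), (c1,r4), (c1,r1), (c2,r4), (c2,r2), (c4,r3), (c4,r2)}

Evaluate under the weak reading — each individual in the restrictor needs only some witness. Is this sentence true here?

False

"it" takes "a recipe" as antecedent — a donkey pronoun bound across the clause boundary.
Weak reading: every chef c with some tested-recipe has at least one tested-recipe r such that published(c,r) ∧ revised(c,r).
Per chef: c1:✓  c2:✓  c3:✗  c4:✓
c3 has no witness among its tested-recipes.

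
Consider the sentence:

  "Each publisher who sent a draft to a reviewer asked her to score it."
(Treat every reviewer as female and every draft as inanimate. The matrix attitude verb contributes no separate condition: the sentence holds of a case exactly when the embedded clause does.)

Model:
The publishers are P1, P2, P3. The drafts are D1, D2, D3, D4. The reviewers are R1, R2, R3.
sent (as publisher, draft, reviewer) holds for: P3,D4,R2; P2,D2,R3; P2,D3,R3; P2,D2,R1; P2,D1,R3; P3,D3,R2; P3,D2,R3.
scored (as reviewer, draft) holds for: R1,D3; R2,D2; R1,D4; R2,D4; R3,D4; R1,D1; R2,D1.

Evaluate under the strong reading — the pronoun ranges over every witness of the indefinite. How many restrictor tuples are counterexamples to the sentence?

6

"her" takes "a reviewer" as antecedent and "it" takes "a draft"; both are donkey pronouns co-varying with the restrictor.
Strong reading: for every (p,d,r) with sent(p,d,r), scored(r,d).
Restrictor triples: (P2,D1,R3)→scored(R3,D1) ✗  (P2,D2,R1)→scored(R1,D2) ✗  (P2,D2,R3)→scored(R3,D2) ✗  (P2,D3,R3)→scored(R3,D3) ✗  (P3,D2,R3)→scored(R3,D2) ✗  (P3,D3,R2)→scored(R2,D3) ✗  (P3,D4,R2)→scored(R2,D4) ✓
Counterexamples (restrictor triples failing the scope): 6.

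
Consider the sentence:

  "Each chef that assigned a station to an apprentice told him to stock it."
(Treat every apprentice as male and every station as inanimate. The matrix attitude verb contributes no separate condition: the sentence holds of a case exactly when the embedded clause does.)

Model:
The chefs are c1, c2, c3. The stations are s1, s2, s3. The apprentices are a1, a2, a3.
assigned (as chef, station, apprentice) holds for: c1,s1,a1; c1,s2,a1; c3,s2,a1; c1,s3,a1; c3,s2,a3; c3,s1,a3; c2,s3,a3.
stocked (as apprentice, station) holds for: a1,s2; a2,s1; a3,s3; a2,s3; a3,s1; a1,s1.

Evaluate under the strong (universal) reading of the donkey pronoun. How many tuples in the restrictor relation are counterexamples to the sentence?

2

"him" takes "an apprentice" as antecedent and "it" takes "a station"; both are donkey pronouns co-varying with the restrictor.
Strong reading: for every (c,s,a) with assigned(c,s,a), stocked(a,s).
Restrictor triples: (c1,s1,a1)→stocked(a1,s1) ✓  (c1,s2,a1)→stocked(a1,s2) ✓  (c1,s3,a1)→stocked(a1,s3) ✗  (c2,s3,a3)→stocked(a3,s3) ✓  (c3,s1,a3)→stocked(a3,s1) ✓  (c3,s2,a1)→stocked(a1,s2) ✓  (c3,s2,a3)→stocked(a3,s2) ✗
Counterexamples (restrictor triples failing the scope): 2.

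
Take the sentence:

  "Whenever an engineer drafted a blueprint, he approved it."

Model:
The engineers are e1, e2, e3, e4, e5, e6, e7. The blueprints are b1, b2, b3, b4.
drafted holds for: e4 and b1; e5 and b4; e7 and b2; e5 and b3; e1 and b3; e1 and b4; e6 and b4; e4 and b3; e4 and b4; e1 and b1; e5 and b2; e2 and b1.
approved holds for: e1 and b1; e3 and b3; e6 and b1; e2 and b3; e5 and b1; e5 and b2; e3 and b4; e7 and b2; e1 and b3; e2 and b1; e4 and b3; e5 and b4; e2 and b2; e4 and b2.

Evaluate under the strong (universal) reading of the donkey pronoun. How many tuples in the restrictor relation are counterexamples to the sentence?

"it" takes "a blueprint" as antecedent — a donkey pronoun bound across the clause boundary.
Strong reading: for every (e,b) with drafted(e,b), approved(e,b).
Restrictor pairs: (e1,b1) ✓  (e1,b3) ✓  (e1,b4) ✗  (e2,b1) ✓  (e4,b1) ✗  (e4,b3) ✓  (e4,b4) ✗  (e5,b2) ✓  (e5,b3) ✗  (e5,b4) ✓  (e6,b4) ✗  (e7,b2) ✓
Counterexamples (restrictor pairs failing the scope): 5.

5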